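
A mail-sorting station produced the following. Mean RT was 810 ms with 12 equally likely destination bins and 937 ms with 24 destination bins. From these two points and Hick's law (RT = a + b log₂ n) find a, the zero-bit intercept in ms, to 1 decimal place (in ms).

354.7 ms

Slope: b = (937 − 810) / (log₂ 24 − log₂ 12) = 127/1.0000 = 127.000 ms/bit.
Intercept: a = 810 − 127.000·log₂(12) = 354.710 ms.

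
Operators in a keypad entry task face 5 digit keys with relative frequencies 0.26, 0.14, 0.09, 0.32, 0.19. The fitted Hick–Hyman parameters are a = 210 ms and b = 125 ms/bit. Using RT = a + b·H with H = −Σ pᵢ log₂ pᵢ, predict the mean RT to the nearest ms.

485 ms

Entropy contributions −pᵢ log₂ pᵢ: 0.5053, 0.3971, 0.3127, 0.5260, 0.4552; sum H = 2.1963 bits.
RT = a + bH = 210 + 125·2.1963 = 484.54 ms.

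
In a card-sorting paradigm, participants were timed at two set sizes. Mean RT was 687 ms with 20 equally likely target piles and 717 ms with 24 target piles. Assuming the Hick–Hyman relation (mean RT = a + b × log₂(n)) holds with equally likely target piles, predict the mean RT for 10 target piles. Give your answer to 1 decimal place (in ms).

572.9 ms

With log₂ n on the abscissa the relation is linear; from the two conditions:
  b = (717 − 687) / (log₂ 24 − log₂ 20) = 30 / (4.5850 − 4.3219) = 114.054 ms/bit
  a = 687 − 114.054 × 4.3219 = 194.069 ms
Then RT(10) = 194.069 + 114.054 × log₂ 10 = 194.069 + 114.054 × 3.3219 ≈ 572.946 ms.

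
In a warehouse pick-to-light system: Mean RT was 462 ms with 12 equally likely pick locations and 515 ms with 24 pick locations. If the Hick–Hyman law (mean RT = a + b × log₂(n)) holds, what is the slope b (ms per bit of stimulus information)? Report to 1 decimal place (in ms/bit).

53.0 ms/bit

b = (RT₂ − RT₁)/(log₂ n₂ − log₂ n₁) = (515 − 462)/(4.5850 − 3.5850) = 53.000 ms/bit.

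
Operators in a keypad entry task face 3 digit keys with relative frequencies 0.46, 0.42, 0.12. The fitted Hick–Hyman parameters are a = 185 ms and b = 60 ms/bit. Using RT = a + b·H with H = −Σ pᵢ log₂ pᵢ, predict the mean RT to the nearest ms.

269 ms

H = 0.46·log₂(1/0.46) + 0.42·log₂(1/0.42) + 0.12·log₂(1/0.12) = 1.4080 bits.
RT = 185 + 60 × 1.4080 = 269.48 ms.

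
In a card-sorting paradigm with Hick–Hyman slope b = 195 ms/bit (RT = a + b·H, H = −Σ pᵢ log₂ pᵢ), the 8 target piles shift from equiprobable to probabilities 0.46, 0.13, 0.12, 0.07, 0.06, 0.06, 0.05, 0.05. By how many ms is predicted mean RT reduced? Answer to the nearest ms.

Equiprobable entropy H₀ = log₂ 8 = 3.0000 bits.
Skewed entropy H = −Σ pᵢ log₂ pᵢ = 2.4529 bits.
ΔRT = b·(H₀ − H) = 195 × 0.5471 = 106.69 ms.

107 ms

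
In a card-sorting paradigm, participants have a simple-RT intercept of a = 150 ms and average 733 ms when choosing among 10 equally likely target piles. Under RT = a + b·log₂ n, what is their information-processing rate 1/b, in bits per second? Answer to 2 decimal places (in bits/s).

5.70 bits/s

Choice component = 733 − 150 = 583 ms over log₂(10) = 3.3219 bits.
b = 583 / 3.3219 = 175.500 ms/bit, so 1/b = 5.698 bits/s.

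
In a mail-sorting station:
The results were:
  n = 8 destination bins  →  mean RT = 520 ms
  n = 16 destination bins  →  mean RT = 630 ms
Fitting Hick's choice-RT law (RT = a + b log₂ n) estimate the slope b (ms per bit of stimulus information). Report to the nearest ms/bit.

b = (RT₂ − RT₁)/(log₂ n₂ − log₂ n₁) = (630 − 520)/(4 − 3) = 110 ms/bit.

110 ms/bit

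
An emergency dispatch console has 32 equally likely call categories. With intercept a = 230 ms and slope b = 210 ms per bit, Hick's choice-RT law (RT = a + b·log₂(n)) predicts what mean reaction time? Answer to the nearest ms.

1280 ms

log₂(32) = 5 bits, so RT = 230 + 210 × 5 ≈ 1280.000 ms.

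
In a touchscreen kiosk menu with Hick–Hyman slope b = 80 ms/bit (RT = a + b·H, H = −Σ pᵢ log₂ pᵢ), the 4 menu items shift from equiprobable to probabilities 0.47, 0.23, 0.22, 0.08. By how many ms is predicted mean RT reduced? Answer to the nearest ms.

18 ms

Equiprobable entropy H₀ = log₂ 4 = 2.0000 bits.
Skewed entropy H = −Σ pᵢ log₂ pᵢ = 1.7717 bits.
ΔRT = b·(H₀ − H) = 80 × 0.2283 = 18.26 ms.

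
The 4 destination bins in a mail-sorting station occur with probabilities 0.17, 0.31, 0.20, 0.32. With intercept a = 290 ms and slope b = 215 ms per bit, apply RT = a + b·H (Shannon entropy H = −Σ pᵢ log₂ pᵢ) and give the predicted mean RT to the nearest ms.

H = 0.17·log₂(1/0.17) + 0.31·log₂(1/0.31) + 0.20·log₂(1/0.20) + 0.32·log₂(1/0.32) = 1.9488 bits.
RT = 290 + 215 × 1.9488 = 708.99 ms.

709 ms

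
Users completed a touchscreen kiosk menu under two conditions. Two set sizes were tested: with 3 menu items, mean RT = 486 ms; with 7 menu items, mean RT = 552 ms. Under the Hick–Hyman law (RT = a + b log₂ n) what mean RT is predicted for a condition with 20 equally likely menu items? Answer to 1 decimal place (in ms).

633.8 ms

Fit slope and intercept:
  b = (552 − 486) / (log₂ 7 − log₂ 3) = 66 / (2.8074 − 1.5850) = 53.992 ms/bit
  a = 486 − 53.992 × 1.5850 = 400.424 ms
Then RT(20) = 400.424 + 53.992 × log₂ 20 = 400.424 + 53.992 × 4.3219 ≈ 633.776 ms.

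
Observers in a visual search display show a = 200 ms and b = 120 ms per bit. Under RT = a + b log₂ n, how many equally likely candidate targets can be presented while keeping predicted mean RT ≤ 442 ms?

4

120·log₂ n ≤ 442 − 200 = 242, giving log₂ n ≤ 2.0167 and n ≤ 4.046. The largest whole number is 4.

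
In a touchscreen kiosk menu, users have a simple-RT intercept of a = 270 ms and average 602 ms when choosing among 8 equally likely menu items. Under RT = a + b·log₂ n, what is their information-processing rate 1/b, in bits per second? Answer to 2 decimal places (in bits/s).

Choice component = 602 − 270 = 332 ms over log₂(8) = 3 bits.
b = 332 / 3 = 110.667 ms/bit, so 1/b = 9.036 bits/s.

9.04 bits/s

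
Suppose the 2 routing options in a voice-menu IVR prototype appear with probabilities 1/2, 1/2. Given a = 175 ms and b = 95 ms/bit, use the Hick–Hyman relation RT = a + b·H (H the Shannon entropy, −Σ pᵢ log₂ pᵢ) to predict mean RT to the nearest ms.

270 ms

H = −Σ pᵢ log₂ pᵢ = 0.5·1 + 0.5·1 = 1.000 bits.
RT = 175 + 95 × 1.000 = 270.00 ms.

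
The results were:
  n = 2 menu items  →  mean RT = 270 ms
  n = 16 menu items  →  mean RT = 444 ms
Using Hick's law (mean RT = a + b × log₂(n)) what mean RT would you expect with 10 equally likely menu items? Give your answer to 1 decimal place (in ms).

With log₂ n on the abscissa the relation is linear; from the two conditions:
  b = (444 − 270) / (log₂ 16 − log₂ 2) = 174 / (4 − 1) = 58.000 ms/bit
  a = 270 − 58.000 × 1 = 212.000 ms
Then RT(10) = 212.000 + 58.000 × log₂ 10 = 212.000 + 58.000 × 3.3219 ≈ 404.672 ms.

404.7 ms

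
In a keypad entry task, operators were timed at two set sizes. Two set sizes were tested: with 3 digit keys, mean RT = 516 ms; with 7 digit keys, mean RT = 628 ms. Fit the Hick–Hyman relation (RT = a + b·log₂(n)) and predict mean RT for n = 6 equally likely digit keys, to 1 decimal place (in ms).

Fit slope and intercept:
  b = (628 − 516) / (log₂ 7 − log₂ 3) = 112 / (2.8074 − 1.5850) = 91.624 ms/bit
  a = 516 − 91.624 × 1.5850 = 370.780 ms
Then RT(6) = 370.780 + 91.624 × log₂ 6 = 370.780 + 91.624 × 2.5850 ≈ 607.624 ms.

607.6 ms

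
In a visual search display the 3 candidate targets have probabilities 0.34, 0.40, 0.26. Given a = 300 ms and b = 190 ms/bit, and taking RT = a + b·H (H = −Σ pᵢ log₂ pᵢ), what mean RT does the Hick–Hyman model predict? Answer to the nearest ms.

Entropy contributions −pᵢ log₂ pᵢ: 0.5292, 0.5288, 0.5053; sum H = 1.5632 bits.
RT = a + bH = 300 + 190·1.5632 = 597.01 ms.

597 ms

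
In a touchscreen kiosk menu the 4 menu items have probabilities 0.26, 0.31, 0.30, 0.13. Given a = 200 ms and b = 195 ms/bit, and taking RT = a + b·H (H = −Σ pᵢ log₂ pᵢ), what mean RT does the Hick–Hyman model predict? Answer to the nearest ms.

Entropy contributions −pᵢ log₂ pᵢ: 0.5053, 0.5238, 0.5211, 0.3826; sum H = 1.9328 bits.
RT = a + bH = 200 + 195·1.9328 = 576.90 ms.

577 ms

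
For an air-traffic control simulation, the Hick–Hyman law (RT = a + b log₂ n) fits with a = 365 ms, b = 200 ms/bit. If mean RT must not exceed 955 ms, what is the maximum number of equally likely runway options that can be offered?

7

Information budget: (955 − 365)/200 = 2.9500 bits, so n ≤ 2^2.9500 = 7.727 → at most 7.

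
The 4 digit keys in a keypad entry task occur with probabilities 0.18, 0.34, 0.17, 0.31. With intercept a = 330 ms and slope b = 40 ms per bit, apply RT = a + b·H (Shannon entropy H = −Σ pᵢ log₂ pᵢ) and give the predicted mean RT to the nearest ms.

H = 0.18·log₂(1/0.18) + 0.34·log₂(1/0.34) + 0.17·log₂(1/0.17) + 0.31·log₂(1/0.31) = 1.9329 bits.
RT = 330 + 40 × 1.9329 = 407.31 ms.

407 ms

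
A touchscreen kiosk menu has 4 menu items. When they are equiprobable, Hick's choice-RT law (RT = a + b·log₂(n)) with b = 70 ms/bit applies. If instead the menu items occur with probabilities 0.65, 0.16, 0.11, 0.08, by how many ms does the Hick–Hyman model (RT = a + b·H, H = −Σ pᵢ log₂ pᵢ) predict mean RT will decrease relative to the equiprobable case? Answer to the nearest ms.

37 ms

The RT saving is b·ΔH. Equiprobable H₀ = log₂(4) = 2.0000 bits; with the given probabilities H = 1.4688 bits.
b·(H₀ − H) = 70 × (2.0000 − 1.4688) = 37.19 ms.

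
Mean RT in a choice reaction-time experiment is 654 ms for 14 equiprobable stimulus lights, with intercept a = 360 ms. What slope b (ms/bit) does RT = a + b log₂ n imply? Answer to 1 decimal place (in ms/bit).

77.2 ms/bit

14 alternatives carry log₂ 14 = 3.8074 bits; the choice cost is 654 − 360 = 294 ms, so b = 294/3.8074 = 77.219 ms/bit.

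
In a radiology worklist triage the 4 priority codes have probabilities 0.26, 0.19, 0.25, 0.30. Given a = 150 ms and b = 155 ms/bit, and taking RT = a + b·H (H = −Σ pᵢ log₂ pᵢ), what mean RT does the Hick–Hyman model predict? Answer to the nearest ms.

457 ms

Entropy contributions −pᵢ log₂ pᵢ: 0.5053, 0.4552, 0.5000, 0.5211; sum H = 1.9816 bits.
RT = a + bH = 150 + 155·1.9816 = 457.15 ms.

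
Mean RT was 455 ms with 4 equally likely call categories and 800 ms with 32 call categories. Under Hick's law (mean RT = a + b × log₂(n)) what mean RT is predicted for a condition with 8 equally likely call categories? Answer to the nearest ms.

570 ms

With log₂ n on the abscissa the relation is linear; from the two conditions:
  b = (800 − 455) / (log₂ 32 − log₂ 4) = 345 / (5 − 2) = 115 ms/bit
  a = 455 − 115 × 2 = 225 ms
Then RT(8) = 225 + 115 × log₂ 8 = 225 + 115 × 3 ≈ 570.000 ms.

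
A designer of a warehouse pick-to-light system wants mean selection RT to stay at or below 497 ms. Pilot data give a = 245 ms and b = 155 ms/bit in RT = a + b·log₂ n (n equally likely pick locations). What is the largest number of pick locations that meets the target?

3

Information budget: (497 − 245)/155 = 1.6258 bits, so n ≤ 2^1.6258 = 3.086 → at most 3.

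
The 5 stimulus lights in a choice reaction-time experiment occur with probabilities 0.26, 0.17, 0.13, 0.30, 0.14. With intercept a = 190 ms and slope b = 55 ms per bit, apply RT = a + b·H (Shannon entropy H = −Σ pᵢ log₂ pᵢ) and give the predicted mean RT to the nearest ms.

313 ms

H = 0.26·log₂(1/0.26) + 0.17·log₂(1/0.17) + 0.13·log₂(1/0.13) + 0.30·log₂(1/0.30) + 0.14·log₂(1/0.14) = 2.2407 bits.
RT = 190 + 55 × 2.2407 = 313.24 ms.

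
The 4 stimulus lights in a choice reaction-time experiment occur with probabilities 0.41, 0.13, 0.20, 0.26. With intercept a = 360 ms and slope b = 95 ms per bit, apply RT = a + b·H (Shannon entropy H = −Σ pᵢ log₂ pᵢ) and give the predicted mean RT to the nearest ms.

539 ms

H = 0.41·log₂(1/0.41) + 0.13·log₂(1/0.13) + 0.20·log₂(1/0.20) + 0.26·log₂(1/0.26) = 1.8797 bits.
RT = 360 + 95 × 1.8797 = 538.57 ms.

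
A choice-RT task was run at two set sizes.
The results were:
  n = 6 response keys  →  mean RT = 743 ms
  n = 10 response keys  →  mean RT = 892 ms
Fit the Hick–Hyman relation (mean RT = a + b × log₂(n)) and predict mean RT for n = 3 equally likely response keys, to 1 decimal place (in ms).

With log₂ n on the abscissa the relation is linear; from the two conditions:
  b = (892 − 743) / (log₂ 10 − log₂ 6) = 149 / (3.3219 − 2.5850) = 202.180 ms/bit
  a = 743 − 202.180 × 2.5850 = 220.371 ms
Then RT(3) = 220.371 + 202.180 × log₂ 3 = 220.371 + 202.180 × 1.5850 ≈ 540.820 ms.

540.8 ms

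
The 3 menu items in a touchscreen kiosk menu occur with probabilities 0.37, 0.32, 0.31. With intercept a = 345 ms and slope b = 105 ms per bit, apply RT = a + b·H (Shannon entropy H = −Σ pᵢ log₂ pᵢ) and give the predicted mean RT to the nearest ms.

Entropy contributions −pᵢ log₂ pᵢ: 0.5307, 0.5260, 0.5238; sum H = 1.5806 bits.
RT = a + bH = 345 + 105·1.5806 = 510.96 ms.

511 ms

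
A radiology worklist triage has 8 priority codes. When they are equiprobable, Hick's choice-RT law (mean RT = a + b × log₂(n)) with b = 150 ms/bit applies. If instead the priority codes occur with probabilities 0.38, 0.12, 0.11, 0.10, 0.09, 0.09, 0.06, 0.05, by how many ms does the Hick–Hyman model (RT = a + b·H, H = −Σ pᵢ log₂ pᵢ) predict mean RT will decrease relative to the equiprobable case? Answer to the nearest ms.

50 ms

The RT saving is b·ΔH. Equiprobable H₀ = log₂(8) = 3.0000 bits; with the given probabilities H = 2.6649 bits.
b·(H₀ − H) = 150 × (3.0000 − 2.6649) = 50.26 ms.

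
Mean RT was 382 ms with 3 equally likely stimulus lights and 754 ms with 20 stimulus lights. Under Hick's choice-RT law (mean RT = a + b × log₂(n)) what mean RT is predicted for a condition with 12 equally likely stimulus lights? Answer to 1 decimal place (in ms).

653.8 ms

RT is linear in log₂ n, so two points fix the line:
  b = (754 − 382) / (log₂ 20 − log₂ 3) = 372 / (4.3219 − 1.5850) = 135.917 ms/bit
  a = 382 − 135.917 × 1.5850 = 166.577 ms
Then RT(12) = 166.577 + 135.917 × log₂ 12 = 166.577 + 135.917 × 3.5850 ≈ 653.834 ms.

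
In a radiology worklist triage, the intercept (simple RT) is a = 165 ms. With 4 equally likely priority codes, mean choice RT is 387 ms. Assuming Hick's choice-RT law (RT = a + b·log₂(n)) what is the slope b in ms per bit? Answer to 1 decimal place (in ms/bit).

b = (387 − 165) / log₂(4) = 222 / 2 = 111.000 ms/bit.

111.0 ms/bit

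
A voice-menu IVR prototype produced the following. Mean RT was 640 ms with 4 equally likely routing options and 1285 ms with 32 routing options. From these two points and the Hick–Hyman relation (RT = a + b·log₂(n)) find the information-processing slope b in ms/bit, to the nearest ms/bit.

215 ms/bit

Slope: b = (1285 − 640) / (log₂ 32 − log₂ 4) = 645/3.0000 = 215 ms/bit.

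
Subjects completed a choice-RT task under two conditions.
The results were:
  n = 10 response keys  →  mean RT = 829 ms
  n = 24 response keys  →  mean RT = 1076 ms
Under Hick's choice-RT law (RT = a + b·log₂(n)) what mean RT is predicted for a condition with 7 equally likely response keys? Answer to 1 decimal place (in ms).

728.4 ms

With log₂ n on the abscissa the relation is linear; from the two conditions:
  b = (1076 − 829) / (log₂ 24 − log₂ 10) = 247 / (4.5850 − 3.3219) = 195.561 ms/bit
  a = 829 − 195.561 × 3.3219 = 179.361 ms
Then RT(7) = 179.361 + 195.561 × log₂ 7 = 179.361 + 195.561 × 2.8074 ≈ 728.370 ms.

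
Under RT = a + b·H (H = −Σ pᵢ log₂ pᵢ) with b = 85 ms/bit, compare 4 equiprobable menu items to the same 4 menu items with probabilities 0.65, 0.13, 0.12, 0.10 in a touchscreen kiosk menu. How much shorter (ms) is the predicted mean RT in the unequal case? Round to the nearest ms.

The RT saving is b·ΔH. Equiprobable H₀ = log₂(4) = 2.0000 bits; with the given probabilities H = 1.4859 bits.
b·(H₀ − H) = 85 × (2.0000 − 1.4859) = 43.70 ms.

44 ms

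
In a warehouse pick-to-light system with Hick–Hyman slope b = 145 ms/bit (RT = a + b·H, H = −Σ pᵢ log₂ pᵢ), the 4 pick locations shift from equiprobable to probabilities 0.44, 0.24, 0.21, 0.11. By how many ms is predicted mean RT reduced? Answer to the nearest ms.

Equiprobable entropy H₀ = log₂ 4 = 2.0000 bits.
Skewed entropy H = −Σ pᵢ log₂ pᵢ = 1.8384 bits.
ΔRT = b·(H₀ − H) = 145 × 0.1616 = 23.43 ms.

23 ms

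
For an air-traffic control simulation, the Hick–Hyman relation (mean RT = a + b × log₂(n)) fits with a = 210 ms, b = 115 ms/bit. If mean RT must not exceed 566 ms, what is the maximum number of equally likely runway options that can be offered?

115·log₂ n ≤ 566 − 210 = 356, giving log₂ n ≤ 3.0957 and n ≤ 8.548. The largest whole number is 8.

8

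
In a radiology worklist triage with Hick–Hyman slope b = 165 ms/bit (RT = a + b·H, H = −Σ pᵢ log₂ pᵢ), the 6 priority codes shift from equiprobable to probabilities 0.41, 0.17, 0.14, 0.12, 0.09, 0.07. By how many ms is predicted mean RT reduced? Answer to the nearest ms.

Equiprobable entropy H₀ = log₂ 6 = 2.5850 bits.
Skewed entropy H = −Σ pᵢ log₂ pᵢ = 2.3074 bits.
ΔRT = b·(H₀ − H) = 165 × 0.2776 = 45.80 ms.

46 ms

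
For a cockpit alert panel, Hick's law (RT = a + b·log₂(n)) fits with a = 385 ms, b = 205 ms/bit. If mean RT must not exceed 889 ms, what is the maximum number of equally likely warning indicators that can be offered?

Set 385 + 205·log₂ n ≤ 889 → log₂ n ≤ (889 − 385)/205 = 2.4585.
So n ≤ 2^2.4585 = 5.497; the largest integer n is 5.

5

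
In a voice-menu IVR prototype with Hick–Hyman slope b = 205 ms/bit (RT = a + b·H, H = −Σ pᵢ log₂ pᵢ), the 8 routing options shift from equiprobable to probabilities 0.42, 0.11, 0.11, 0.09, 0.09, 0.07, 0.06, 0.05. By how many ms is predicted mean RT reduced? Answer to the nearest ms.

Equiprobable entropy H₀ = log₂ 8 = 3.0000 bits.
Skewed entropy H = −Σ pᵢ log₂ pᵢ = 2.5797 bits.
ΔRT = b·(H₀ − H) = 205 × 0.4203 = 86.16 ms.

86 ms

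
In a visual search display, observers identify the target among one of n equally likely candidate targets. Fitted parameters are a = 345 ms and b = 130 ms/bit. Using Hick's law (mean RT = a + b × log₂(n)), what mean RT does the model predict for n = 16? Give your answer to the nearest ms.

865 ms

log₂(16) = 4 bits, so RT = 345 + 130 × 4 ≈ 865.000 ms.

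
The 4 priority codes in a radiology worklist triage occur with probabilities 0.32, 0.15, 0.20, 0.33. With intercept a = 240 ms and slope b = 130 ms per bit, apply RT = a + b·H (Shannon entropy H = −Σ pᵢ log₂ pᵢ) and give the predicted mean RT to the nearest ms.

H = 0.32·log₂(1/0.32) + 0.15·log₂(1/0.15) + 0.20·log₂(1/0.20) + 0.33·log₂(1/0.33) = 1.9288 bits.
RT = 240 + 130 × 1.9288 = 490.74 ms.

491 ms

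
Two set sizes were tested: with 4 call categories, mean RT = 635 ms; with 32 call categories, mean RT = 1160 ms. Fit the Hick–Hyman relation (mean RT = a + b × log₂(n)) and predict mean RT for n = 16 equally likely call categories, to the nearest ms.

985 ms

Solve the two-equation system in a and b:
  b = (1160 − 635) / (log₂ 32 − log₂ 4) = 525 / (5 − 2) = 175 ms/bit
  a = 635 − 175 × 2 = 285 ms
Then RT(16) = 285 + 175 × log₂ 16 = 285 + 175 × 4 ≈ 985.000 ms.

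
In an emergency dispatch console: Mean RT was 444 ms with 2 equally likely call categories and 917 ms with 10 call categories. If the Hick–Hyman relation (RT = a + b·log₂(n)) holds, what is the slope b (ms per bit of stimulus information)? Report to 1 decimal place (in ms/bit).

203.7 ms/bit

The slope on a log₂ axis is (917 − 444) / (3.3219 − 1) = 203.710 ms/bit.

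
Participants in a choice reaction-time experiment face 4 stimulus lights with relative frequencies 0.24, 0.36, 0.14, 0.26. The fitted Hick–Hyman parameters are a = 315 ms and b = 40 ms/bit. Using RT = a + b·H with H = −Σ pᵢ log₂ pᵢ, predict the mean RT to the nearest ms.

Entropy contributions −pᵢ log₂ pᵢ: 0.4941, 0.5306, 0.3971, 0.5053; sum H = 1.9271 bits.
RT = a + bH = 315 + 40·1.9271 = 392.09 ms.

392 ms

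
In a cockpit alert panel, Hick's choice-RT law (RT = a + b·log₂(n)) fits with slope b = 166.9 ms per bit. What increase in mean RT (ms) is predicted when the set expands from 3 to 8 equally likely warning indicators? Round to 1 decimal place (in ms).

The intercept a cancels: ΔRT = b·(log₂ n₂ − log₂ n₁) = b·log₂(n₂/n₁).
log₂(8) − log₂(3) = 3 − 1.5850 = 1.4150.
ΔRT = 166.9 × 1.4150 = 236.170 ms.

236.2 ms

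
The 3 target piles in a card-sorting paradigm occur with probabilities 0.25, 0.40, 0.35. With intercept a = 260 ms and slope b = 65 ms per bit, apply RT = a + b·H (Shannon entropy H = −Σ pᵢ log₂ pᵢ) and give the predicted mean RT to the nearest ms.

Entropy contributions −pᵢ log₂ pᵢ: 0.5000, 0.5288, 0.5301; sum H = 1.5589 bits.
RT = a + bH = 260 + 65·1.5589 = 361.33 ms.

361 ms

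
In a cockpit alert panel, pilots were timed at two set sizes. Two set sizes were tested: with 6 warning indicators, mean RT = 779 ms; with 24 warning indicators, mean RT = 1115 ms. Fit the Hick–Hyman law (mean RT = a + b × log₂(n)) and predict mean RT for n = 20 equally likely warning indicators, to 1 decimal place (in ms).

With log₂ n on the abscissa the relation is linear; from the two conditions:
  b = (1115 − 779) / (log₂ 24 − log₂ 6) = 336 / (4.5850 − 2.5850) = 168.000 ms/bit
  a = 779 − 168.000 × 2.5850 = 344.726 ms
Then RT(20) = 344.726 + 168.000 × log₂ 20 = 344.726 + 168.000 × 4.3219 ≈ 1070.810 ms.

1070.8 ms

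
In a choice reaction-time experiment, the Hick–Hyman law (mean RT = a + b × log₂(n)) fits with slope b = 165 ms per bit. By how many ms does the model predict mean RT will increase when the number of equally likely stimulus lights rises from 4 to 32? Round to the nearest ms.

495 ms

ΔRT = (a + b log₂ n₂) − (a + b log₂ n₁) = b·(log₂ n₂ − log₂ n₁).
log₂(32) − log₂(4) = log₂(32/4) = log₂(8) = 3.
ΔRT = 165 × 3.0000 = 495.000 ms.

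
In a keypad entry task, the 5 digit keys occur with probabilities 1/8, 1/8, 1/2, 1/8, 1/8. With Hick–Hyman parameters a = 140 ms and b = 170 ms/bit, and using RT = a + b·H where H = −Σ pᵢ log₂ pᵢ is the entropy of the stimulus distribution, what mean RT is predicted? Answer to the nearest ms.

Each term −pᵢ log₂ pᵢ: 0.125·3 + 0.125·3 + 0.5·1 + 0.125·3 + 0.125·3; summed, H = 2.000 bits.
Mean RT = a + bH = 140 + 170·2.000 = 480.00 ms.

480 ms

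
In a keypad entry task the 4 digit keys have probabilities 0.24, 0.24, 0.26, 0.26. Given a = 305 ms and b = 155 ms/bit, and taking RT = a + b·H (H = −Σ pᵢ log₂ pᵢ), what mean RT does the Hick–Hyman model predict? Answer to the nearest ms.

Entropy contributions −pᵢ log₂ pᵢ: 0.4941, 0.4941, 0.5053, 0.5053; sum H = 1.9988 bits.
RT = a + bH = 305 + 155·1.9988 = 614.82 ms.

615 ms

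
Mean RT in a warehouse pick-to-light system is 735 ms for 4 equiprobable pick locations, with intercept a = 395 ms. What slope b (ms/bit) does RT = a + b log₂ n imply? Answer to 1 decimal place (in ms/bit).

170.0 ms/bit

4 alternatives carry log₂ 4 = 2 bits; the choice cost is 735 − 395 = 340 ms, so b = 340/2 = 170.000 ms/bit.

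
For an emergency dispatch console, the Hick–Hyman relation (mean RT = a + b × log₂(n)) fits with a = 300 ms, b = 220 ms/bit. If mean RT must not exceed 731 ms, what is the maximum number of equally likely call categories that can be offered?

Information budget: (731 − 300)/220 = 1.9591 bits, so n ≤ 2^1.9591 = 3.888 → at most 3.

3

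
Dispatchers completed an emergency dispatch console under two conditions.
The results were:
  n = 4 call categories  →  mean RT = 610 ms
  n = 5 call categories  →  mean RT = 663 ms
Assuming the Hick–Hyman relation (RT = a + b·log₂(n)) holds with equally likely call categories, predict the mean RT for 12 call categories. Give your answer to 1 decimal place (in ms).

870.9 ms

With log₂ n on the abscissa the relation is linear; from the two conditions:
  b = (663 − 610) / (log₂ 5 − log₂ 4) = 53 / (2.3219 − 2) = 164.633 ms/bit
  a = 610 − 164.633 × 2 = 280.734 ms
Then RT(12) = 280.734 + 164.633 × log₂ 12 = 280.734 + 164.633 × 3.5850 ≈ 870.937 ms.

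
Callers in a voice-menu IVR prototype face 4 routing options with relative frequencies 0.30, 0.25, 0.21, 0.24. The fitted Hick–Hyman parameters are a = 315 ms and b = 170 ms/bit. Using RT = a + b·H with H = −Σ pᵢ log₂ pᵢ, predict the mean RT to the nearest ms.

Entropy contributions −pᵢ log₂ pᵢ: 0.5211, 0.5000, 0.4728, 0.4941; sum H = 1.9880 bits.
RT = a + bH = 315 + 170·1.9880 = 652.97 ms.

653 ms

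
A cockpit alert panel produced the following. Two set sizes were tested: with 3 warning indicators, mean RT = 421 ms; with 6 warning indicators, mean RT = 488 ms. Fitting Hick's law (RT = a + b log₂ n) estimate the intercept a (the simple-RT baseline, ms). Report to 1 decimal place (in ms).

Slope: b = (488 − 421) / (log₂ 6 − log₂ 3) = 67/1.0000 = 67.000 ms/bit.
Intercept: a = 421 − 67.000·log₂(3) = 314.808 ms.

314.8 ms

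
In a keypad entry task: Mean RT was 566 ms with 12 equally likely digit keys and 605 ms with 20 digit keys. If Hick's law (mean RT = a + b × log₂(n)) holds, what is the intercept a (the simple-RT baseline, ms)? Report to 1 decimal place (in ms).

Slope: b = (605 − 566) / (log₂ 20 − log₂ 12) = 39/0.7370 = 52.920 ms/bit.
a = RT₁ − b·log₂ n₁ = 566 − 52.920 × 3.5850 = 376.285 ms.

376.3 ms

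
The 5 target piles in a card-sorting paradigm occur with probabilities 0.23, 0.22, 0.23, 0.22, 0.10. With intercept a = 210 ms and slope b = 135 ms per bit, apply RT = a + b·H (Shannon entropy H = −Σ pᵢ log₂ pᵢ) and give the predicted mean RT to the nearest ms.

Entropy contributions −pᵢ log₂ pᵢ: 0.4877, 0.4806, 0.4877, 0.4806, 0.3322; sum H = 2.2687 bits.
RT = a + bH = 210 + 135·2.2687 = 516.27 ms.

516 ms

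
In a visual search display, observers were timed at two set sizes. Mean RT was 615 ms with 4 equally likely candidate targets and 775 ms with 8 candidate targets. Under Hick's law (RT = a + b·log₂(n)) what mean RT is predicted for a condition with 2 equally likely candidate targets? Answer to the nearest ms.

RT is linear in log₂ n, so two points fix the line:
  b = (775 − 615) / (log₂ 8 − log₂ 4) = 160 / (3 − 2) = 160 ms/bit
  a = 615 − 160 × 2 = 295 ms
Then RT(2) = 295 + 160 × log₂ 2 = 295 + 160 × 1 ≈ 455.000 ms.

455 ms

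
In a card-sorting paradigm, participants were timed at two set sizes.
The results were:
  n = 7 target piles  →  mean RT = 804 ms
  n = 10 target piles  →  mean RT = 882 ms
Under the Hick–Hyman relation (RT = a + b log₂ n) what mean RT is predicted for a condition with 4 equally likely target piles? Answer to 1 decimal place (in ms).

With log₂ n on the abscissa the relation is linear; from the two conditions:
  b = (882 − 804) / (log₂ 10 − log₂ 7) = 78 / (3.3219 − 2.8074) = 151.582 ms/bit
  a = 804 − 151.582 × 2.8074 = 378.456 ms
Then RT(4) = 378.456 + 151.582 × log₂ 4 = 378.456 + 151.582 × 2 ≈ 681.620 ms.

681.6 ms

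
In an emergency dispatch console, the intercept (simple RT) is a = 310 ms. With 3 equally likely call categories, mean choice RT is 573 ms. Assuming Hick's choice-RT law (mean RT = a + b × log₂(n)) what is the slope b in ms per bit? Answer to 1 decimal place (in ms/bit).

165.9 ms/bit

b = (573 − 310) / log₂(3) = 263 / 1.5850 = 165.935 ms/bit.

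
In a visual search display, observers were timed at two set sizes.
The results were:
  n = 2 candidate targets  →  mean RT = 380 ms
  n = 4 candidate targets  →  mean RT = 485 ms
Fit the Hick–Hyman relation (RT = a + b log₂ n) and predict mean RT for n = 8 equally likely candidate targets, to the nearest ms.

Fit slope and intercept:
  b = (485 − 380) / (log₂ 4 − log₂ 2) = 105 / (2 − 1) = 105 ms/bit
  a = 380 − 105 × 1 = 275 ms
Then RT(8) = 275 + 105 × log₂ 8 = 275 + 105 × 3 ≈ 590.000 ms.

590 ms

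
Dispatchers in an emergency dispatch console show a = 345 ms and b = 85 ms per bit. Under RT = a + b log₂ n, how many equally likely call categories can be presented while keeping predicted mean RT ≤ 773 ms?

Set 345 + 85·log₂ n ≤ 773 → log₂ n ≤ (773 − 345)/85 = 5.0353.
So n ≤ 2^5.0353 = 32.793; the largest integer n is 32.

32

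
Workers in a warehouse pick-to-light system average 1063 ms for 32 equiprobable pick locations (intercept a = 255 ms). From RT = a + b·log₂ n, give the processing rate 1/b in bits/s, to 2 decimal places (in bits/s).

6.19 bits/s

b = (1063 − 255)/log₂ 32 = 808/5 = 161.600 ms per bit = 0.16160 s/bit; the reciprocal is 6.188 bits/s.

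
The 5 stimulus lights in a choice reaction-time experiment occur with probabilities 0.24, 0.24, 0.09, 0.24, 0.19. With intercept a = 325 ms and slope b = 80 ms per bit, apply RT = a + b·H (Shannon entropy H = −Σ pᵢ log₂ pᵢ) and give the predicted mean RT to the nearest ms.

505 ms

H = 0.24·log₂(1/0.24) + 0.24·log₂(1/0.24) + 0.09·log₂(1/0.09) + 0.24·log₂(1/0.24) + 0.19·log₂(1/0.19) = 2.2503 bits.
RT = 325 + 80 × 2.2503 = 505.02 ms.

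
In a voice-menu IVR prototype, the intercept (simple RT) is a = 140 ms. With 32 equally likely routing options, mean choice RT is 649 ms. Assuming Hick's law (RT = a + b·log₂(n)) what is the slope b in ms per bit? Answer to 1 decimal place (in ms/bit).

101.8 ms/bit

b = (649 − 140) / log₂(32) = 509 / 5 = 101.800 ms/bit.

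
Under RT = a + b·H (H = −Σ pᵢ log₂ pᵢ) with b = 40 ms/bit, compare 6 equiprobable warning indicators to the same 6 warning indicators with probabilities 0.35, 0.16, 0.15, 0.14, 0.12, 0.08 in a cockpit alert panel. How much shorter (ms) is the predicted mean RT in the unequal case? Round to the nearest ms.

The RT saving is b·ΔH. Equiprobable H₀ = log₂(6) = 2.5850 bits; with the given probabilities H = 2.4193 bits.
b·(H₀ − H) = 40 × (2.5850 − 2.4193) = 6.62 ms.

7 ms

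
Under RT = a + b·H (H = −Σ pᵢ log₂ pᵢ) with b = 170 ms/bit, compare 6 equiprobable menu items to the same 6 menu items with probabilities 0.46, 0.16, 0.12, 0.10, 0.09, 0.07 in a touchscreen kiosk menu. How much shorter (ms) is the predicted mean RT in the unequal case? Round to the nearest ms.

62 ms

Equiprobable entropy H₀ = log₂ 6 = 2.5850 bits.
Skewed entropy H = −Σ pᵢ log₂ pᵢ = 2.2188 bits.
ΔRT = b·(H₀ − H) = 170 × 0.3661 = 62.24 ms.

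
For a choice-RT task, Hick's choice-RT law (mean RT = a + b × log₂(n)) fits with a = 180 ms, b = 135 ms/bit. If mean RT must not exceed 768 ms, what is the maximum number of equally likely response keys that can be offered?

20

Set 180 + 135·log₂ n ≤ 768 → log₂ n ≤ (768 − 180)/135 = 4.3556.
So n ≤ 2^4.3556 = 20.472; the largest integer n is 20.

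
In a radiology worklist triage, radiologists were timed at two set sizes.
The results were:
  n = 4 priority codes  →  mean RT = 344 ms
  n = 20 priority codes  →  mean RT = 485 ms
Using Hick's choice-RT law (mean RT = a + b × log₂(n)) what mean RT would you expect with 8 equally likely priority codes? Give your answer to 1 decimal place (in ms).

Fit slope and intercept:
  b = (485 − 344) / (log₂ 20 − log₂ 4) = 141 / (4.3219 − 2) = 60.725 ms/bit
  a = 344 − 60.725 × 2 = 222.549 ms
Then RT(8) = 222.549 + 60.725 × log₂ 8 = 222.549 + 60.725 × 3 ≈ 404.725 ms.

404.7 ms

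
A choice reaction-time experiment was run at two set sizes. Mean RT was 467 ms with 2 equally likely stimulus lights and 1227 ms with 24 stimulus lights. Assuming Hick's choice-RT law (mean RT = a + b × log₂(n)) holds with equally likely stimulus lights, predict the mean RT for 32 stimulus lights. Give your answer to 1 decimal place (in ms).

Solve the two-equation system in a and b:
  b = (1227 − 467) / (log₂ 24 − log₂ 2) = 760 / (4.5850 − 1) = 211.997 ms/bit
  a = 467 − 211.997 × 1 = 255.003 ms
Then RT(32) = 255.003 + 211.997 × log₂ 32 = 255.003 + 211.997 × 5 ≈ 1314.987 ms.

1315.0 ms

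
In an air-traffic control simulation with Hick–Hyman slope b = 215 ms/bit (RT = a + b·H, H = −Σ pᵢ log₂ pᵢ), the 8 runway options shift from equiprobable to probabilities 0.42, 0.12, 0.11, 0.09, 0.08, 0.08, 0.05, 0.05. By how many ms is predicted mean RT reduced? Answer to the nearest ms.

The RT saving is b·ΔH. Equiprobable H₀ = log₂(8) = 3.0000 bits; with the given probabilities H = 2.5709 bits.
b·(H₀ − H) = 215 × (3.0000 − 2.5709) = 92.26 ms.

92 ms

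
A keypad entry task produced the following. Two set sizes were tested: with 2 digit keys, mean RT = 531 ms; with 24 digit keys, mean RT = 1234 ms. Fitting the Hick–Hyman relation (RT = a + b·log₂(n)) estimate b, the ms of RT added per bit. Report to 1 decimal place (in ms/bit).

b = (RT₂ − RT₁)/(log₂ n₂ − log₂ n₁) = (1234 − 531)/(4.5850 − 1) = 196.097 ms/bit.

196.1 ms/bit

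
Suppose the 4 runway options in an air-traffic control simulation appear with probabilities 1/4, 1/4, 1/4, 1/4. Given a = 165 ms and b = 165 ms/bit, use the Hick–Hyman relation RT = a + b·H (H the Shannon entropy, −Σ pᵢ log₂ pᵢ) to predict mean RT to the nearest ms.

H = −Σ pᵢ log₂ pᵢ = 0.25·2 + 0.25·2 + 0.25·2 + 0.25·2 = 2.000 bits.
RT = 165 + 165 × 2.000 = 495.00 ms.

495 ms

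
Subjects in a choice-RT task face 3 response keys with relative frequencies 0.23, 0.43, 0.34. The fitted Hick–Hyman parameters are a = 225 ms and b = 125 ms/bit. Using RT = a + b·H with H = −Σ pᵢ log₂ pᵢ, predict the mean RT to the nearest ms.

H = 0.23·log₂(1/0.23) + 0.43·log₂(1/0.43) + 0.34·log₂(1/0.34) = 1.5404 bits.
RT = 225 + 125 × 1.5404 = 417.55 ms.

418 ms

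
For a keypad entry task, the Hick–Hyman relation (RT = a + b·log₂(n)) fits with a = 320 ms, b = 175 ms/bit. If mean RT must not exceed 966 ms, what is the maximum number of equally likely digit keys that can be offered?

Set 320 + 175·log₂ n ≤ 966 → log₂ n ≤ (966 − 320)/175 = 3.6914.
So n ≤ 2^3.6914 = 12.919; the largest integer n is 12.

12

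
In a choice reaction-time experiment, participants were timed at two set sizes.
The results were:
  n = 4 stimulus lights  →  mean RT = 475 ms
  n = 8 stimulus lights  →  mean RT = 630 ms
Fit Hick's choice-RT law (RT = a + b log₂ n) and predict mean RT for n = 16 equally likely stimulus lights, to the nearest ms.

Fit slope and intercept:
  b = (630 − 475) / (log₂ 8 − log₂ 4) = 155 / (3 − 2) = 155 ms/bit
  a = 475 − 155 × 2 = 165 ms
Then RT(16) = 165 + 155 × log₂ 16 = 165 + 155 × 4 ≈ 785.000 ms.

785 ms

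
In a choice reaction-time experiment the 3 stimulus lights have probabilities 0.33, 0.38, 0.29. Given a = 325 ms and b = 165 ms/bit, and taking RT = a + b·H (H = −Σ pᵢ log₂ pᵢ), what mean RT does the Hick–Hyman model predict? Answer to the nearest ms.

585 ms

H = 0.33·log₂(1/0.33) + 0.38·log₂(1/0.38) + 0.29·log₂(1/0.29) = 1.5762 bits.
RT = 325 + 165 × 1.5762 = 585.07 ms.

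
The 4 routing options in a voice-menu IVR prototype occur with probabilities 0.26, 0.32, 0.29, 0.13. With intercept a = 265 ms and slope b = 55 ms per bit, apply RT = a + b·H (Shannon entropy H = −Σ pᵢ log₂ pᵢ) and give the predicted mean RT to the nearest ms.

H = 0.26·log₂(1/0.26) + 0.32·log₂(1/0.32) + 0.29·log₂(1/0.29) + 0.13·log₂(1/0.13) = 1.9319 bits.
RT = 265 + 55 × 1.9319 = 371.25 ms.

371 ms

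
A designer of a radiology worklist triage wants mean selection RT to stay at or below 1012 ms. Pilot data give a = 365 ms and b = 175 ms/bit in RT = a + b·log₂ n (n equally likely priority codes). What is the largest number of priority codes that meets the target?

Information budget: (1012 − 365)/175 = 3.6971 bits, so n ≤ 2^3.6971 = 12.970 → at most 12.

12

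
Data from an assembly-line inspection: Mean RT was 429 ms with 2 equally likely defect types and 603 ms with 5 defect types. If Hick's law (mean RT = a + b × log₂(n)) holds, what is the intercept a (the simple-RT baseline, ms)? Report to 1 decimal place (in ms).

297.4 ms

The slope on a log₂ axis is (603 − 429) / (2.3219 − 1) = 131.626 ms/bit.
a = RT₁ − b·log₂ n₁ = 429 − 131.626 × 1 = 297.374 ms.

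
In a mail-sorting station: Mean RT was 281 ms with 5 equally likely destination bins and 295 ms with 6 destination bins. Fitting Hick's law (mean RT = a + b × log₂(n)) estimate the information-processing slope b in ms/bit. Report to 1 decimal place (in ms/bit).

53.2 ms/bit

Slope: b = (295 − 281) / (log₂ 6 − log₂ 5) = 14/0.2630 = 53.225 ms/bit.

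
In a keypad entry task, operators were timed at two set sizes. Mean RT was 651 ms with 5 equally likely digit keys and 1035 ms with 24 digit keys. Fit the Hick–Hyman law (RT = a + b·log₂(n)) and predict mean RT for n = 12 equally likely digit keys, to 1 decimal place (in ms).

865.3 ms

RT is linear in log₂ n, so two points fix the line:
  b = (1035 − 651) / (log₂ 24 − log₂ 5) = 384 / (4.5850 − 2.3219) = 169.684 ms/bit
  a = 651 − 169.684 × 2.3219 = 257.007 ms
Then RT(12) = 257.007 + 169.684 × log₂ 12 = 257.007 + 169.684 × 3.5850 ≈ 865.316 ms.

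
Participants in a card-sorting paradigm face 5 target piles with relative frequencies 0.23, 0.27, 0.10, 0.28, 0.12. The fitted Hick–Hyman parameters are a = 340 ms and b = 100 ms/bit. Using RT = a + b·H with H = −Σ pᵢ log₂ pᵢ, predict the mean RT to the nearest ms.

H = 0.23·log₂(1/0.23) + 0.27·log₂(1/0.27) + 0.10·log₂(1/0.10) + 0.28·log₂(1/0.28) + 0.12·log₂(1/0.12) = 2.2112 bits.
RT = 340 + 100 × 2.2112 = 561.12 ms.

561 ms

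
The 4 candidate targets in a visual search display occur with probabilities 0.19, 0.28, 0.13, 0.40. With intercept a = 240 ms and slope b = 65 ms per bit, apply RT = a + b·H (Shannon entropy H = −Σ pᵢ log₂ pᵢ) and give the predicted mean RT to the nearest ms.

362 ms

Entropy contributions −pᵢ log₂ pᵢ: 0.4552, 0.5142, 0.3826, 0.5288; sum H = 1.8809 bits.
RT = a + bH = 240 + 65·1.8809 = 362.26 ms.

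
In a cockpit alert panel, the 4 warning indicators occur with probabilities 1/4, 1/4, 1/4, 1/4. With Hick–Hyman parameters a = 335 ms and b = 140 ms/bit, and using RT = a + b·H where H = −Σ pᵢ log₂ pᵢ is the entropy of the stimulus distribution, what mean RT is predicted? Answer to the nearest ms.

H = −Σ pᵢ log₂ pᵢ = 0.25·2 + 0.25·2 + 0.25·2 + 0.25·2 = 2.000 bits.
RT = 335 + 140 × 2.000 = 615.00 ms.

615 ms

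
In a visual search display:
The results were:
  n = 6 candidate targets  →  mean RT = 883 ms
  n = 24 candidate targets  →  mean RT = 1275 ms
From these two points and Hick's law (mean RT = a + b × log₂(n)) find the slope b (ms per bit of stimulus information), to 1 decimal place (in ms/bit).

196.0 ms/bit

Slope: b = (1275 − 883) / (log₂ 24 − log₂ 6) = 392/2.0000 = 196.000 ms/bit.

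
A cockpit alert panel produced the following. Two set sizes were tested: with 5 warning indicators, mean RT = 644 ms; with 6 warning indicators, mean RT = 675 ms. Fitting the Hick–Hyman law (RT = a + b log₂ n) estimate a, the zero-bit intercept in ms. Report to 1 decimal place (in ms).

The slope on a log₂ axis is (675 − 644) / (2.5850 − 2.3219) = 117.855 ms/bit.
Intercept: a = 644 − 117.855·log₂(5) = 370.348 ms.

370.3 ms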